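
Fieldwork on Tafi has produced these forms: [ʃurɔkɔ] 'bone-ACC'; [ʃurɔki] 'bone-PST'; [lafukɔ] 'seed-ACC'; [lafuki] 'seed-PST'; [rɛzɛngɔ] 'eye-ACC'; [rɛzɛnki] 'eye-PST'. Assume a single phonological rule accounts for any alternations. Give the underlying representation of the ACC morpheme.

The ACC suffix surfaces as [-gɔ] and [-kɔ], depending on the final segment of the stem.
By contrast the PST suffix keeps its initial [k] throughout — that segment must be underlying.
The ACC suffix is therefore /-gɔ/ underlyingly, with post-vocalic devoicing: voiced stops become voiceless after a vowel.

/-gɔ/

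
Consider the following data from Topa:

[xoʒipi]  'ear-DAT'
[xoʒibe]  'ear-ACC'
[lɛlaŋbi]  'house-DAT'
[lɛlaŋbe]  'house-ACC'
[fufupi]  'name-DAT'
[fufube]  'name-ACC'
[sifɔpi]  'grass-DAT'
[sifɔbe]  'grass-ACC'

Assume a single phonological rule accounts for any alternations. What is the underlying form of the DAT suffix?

/-pi/

The DAT suffix surfaces as [-bi] and [-pi], depending on the final segment of the stem.
By contrast the ACC suffix keeps its initial [b] throughout — that segment must be underlying.
The DAT suffix is therefore /-pi/ underlyingly, with post-nasal voicing: voiceless stops become voiced after a nasal.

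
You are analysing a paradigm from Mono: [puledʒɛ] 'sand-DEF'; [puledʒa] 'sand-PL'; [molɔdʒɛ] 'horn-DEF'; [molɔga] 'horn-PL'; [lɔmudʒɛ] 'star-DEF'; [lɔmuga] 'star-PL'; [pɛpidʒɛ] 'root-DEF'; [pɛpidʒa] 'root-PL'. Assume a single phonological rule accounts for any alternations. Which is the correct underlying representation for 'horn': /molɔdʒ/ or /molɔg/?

The root 'horn' surfaces as [molɔdʒɛ] and [molɔga], with a stem-final [dʒ] ~ [g] alternation.
If /dʒ/ were underlying and a rule turned it into [g] before the PL suffix, 'sand' would also alternate; but it has [dʒ] in both [puledʒɛ] and [puledʒa].
Therefore /g/ is basic and [dʒ] is derived by palatalization before a front vowel (/g/ becomes palato-alveolar [dʒ] before a front vowel).

/molɔg/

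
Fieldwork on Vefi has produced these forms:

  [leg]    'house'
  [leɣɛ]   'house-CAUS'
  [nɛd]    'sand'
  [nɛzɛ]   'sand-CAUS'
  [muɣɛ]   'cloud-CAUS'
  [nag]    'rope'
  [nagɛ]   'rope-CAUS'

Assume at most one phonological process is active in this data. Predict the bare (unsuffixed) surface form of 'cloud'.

The stem for 'house' ends in [g] in [leg] but [ɣ] in [leɣɛ].
Compare 'rope', with invariant [g] in [nag] and [nagɛ]: an analysis with underlying /g/ and a rule producing [ɣ] before the CAUS suffix would wrongly predict alternation here too.
Therefore /ɣ/ is basic and [g] is derived by word-final hardening (voiced fricatives become stops word-finally).
The one attested form of 'cloud', [muɣɛ], shows underlying /muɣ/. Applying the same rule word-finally gives [mug].

[mug]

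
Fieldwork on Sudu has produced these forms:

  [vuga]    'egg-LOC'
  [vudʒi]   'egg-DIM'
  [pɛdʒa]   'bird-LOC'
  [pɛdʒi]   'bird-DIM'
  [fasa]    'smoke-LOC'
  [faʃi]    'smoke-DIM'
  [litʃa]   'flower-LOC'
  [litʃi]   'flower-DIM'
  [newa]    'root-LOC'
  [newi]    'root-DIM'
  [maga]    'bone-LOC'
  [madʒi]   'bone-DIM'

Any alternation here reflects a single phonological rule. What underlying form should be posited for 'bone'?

/mag/

The root 'bone' surfaces as [maga] and [madʒi], with a stem-final [g] ~ [dʒ] alternation.
Compare 'bird', with invariant [dʒ] in [pɛdʒa] and [pɛdʒi]: an analysis with underlying /dʒ/ and a rule producing [g] before the LOC suffix would wrongly predict alternation here too.
Therefore /g/ is basic and [dʒ] is derived by palatalization before a front vowel (/g/ and /s/ become palato-alveolar [dʒ] and [ʃ] before a front vowel).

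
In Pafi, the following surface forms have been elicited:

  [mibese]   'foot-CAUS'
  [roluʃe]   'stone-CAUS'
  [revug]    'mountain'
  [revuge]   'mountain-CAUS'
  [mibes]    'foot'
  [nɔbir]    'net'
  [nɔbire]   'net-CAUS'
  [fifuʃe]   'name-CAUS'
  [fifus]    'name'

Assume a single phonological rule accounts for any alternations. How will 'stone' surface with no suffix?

In [fifuʃe] and [fifus] the final segment of 'name' alternates: [ʃ] ~ [s].
The stem 'foot' ([mibese], [mibes]) shows [s] unchanged in both environments, so [s] cannot be basic with [ʃ] derived before the CAUS suffix.
Therefore /ʃ/ is basic and [s] is derived by depalatalization (palato-alveolar /ʃ/ becomes [s] when no front vowel follows).
The one attested form of 'stone', [roluʃe], shows underlying /roluʃ/. Applying the same rule when no front vowel follows gives [rolus].

[rolus]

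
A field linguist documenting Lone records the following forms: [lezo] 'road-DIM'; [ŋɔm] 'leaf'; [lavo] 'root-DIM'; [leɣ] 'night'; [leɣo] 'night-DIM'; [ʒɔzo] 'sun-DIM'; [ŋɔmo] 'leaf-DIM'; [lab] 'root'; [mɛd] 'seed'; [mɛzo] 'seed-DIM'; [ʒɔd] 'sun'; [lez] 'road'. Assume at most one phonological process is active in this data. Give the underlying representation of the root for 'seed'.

/mɛd/

The stem for 'seed' ends in [d] in [mɛd] but [z] in [mɛzo].
If /z/ were underlying and a rule turned it into [d] in isolation, 'road' would also alternate; but it has [z] in both [lez] and [lezo].
Therefore /d/ is basic and [z] is derived by intervocalic spirantization (voiced stops become fricatives between vowels).
So 'seed' = /mɛd/.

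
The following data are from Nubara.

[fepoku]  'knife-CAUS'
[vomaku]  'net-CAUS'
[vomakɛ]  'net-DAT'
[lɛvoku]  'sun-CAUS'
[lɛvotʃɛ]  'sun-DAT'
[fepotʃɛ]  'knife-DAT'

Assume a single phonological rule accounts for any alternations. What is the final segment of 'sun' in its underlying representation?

/tʃ/

'sun' shows [k] ~ [tʃ] at the end of the stem ([lɛvoku] vs [lɛvotʃɛ]).
If /k/ were underlying and a rule turned it into [tʃ] before the DAT suffix, 'net' would also alternate; but it has [k] in both [vomaku] and [vomakɛ].
The underlying segment must be /tʃ/; palato-alveolar /tʃ/ becomes [k] when no front vowel follows, yielding [k] there.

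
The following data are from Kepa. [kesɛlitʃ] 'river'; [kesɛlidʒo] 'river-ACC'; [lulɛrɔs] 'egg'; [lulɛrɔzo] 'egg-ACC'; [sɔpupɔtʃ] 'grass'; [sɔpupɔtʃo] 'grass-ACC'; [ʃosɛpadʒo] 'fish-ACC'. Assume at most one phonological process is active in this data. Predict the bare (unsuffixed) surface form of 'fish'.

The stem for 'river' ends in [tʃ] in [kesɛlitʃ] but [dʒ] in [kesɛlidʒo].
Compare 'grass', with invariant [tʃ] in [sɔpupɔtʃ] and [sɔpupɔtʃo]: an analysis with underlying /tʃ/ and a rule producing [dʒ] before the ACC suffix would wrongly predict alternation here too.
So /dʒ/ is underlying, and a rule of word-final obstruent devoicing — voiced obstruents become voiceless word-finally — gives [tʃ].
The one attested form of 'fish', [ʃosɛpadʒo], shows underlying /ʃosɛpadʒ/. Applying the same rule word-finally gives [ʃosɛpatʃ].

[ʃosɛpatʃ]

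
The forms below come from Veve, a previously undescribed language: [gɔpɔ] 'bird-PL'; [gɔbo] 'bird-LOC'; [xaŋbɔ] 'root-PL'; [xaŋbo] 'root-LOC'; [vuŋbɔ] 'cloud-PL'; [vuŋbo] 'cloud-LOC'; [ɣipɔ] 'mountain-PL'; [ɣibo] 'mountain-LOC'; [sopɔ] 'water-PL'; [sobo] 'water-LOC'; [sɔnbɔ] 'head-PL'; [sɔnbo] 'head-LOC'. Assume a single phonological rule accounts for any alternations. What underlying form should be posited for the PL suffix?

/-pɔ/

The PL suffix surfaces as [-bɔ] and [-pɔ], depending on the final segment of the stem.
By contrast the LOC suffix keeps its initial [b] throughout — that segment must be underlying.
The PL suffix is therefore /-pɔ/ underlyingly, with post-nasal voicing: voiceless stops become voiced after a nasal.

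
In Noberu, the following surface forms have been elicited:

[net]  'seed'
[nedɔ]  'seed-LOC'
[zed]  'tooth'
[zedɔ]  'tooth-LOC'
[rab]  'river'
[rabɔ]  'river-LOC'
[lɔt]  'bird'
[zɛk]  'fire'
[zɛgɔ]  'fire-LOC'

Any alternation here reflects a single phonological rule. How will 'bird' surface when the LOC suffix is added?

The root 'seed' surfaces as [net] and [nedɔ], with a stem-final [t] ~ [d] alternation.
The stem 'tooth' ([zed], [zedɔ]) shows [d] unchanged in both environments, so [d] cannot be basic with [t] derived in isolation.
The alternation reflects intervocalic voicing: voiceless stops become voiced between vowels. /t/ is underlying.
From [lɔt] the stem 'bird' is /lɔt/; between vowels this yields [lɔdɔ].

[lɔdɔ]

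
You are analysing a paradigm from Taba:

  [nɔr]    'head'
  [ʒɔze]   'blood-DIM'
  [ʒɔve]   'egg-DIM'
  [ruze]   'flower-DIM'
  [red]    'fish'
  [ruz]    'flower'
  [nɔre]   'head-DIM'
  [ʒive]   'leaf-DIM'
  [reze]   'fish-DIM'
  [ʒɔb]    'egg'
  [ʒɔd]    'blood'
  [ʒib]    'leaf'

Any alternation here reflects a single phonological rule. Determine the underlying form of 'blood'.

In [ʒɔze] and [ʒɔd] the final segment of 'blood' alternates: [z] ~ [d].
If /z/ were underlying and a rule turned it into [d] in isolation, 'flower' would also alternate; but it has [z] in both [ruze] and [ruz].
The alternation reflects intervocalic spirantization: voiced stops become fricatives between vowels. /d/ is underlying.

/ʒɔd/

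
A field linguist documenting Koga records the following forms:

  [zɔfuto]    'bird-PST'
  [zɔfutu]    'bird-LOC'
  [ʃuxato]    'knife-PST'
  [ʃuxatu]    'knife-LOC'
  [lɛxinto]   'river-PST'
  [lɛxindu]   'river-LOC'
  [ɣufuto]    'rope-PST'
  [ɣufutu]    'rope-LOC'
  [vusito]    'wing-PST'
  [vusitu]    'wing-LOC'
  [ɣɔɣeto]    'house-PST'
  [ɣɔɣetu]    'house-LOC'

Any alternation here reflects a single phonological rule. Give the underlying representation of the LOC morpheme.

/-du/

The LOC suffix surfaces as [-du] and [-tu], depending on the final segment of the stem.
The PST suffix, which begins with [t], is invariant after every stem; so [t] is not altered by any rule here.
So the underlying form is /-du/, and voiced stops become voiceless after a vowel.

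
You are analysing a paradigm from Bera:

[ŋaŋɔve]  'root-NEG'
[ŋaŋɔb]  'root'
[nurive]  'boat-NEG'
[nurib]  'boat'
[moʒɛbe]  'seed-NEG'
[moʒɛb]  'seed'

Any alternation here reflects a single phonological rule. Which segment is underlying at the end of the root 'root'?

In [ŋaŋɔve] and [ŋaŋɔb] the final segment of 'root' alternates: [v] ~ [b].
The stem 'seed' ([moʒɛbe], [moʒɛb]) shows [b] unchanged in both environments, so [b] cannot be basic with [v] derived before the NEG suffix.
So /v/ is underlying, and a rule of word-final hardening — voiced fricatives become stops word-finally — gives [b].

/v/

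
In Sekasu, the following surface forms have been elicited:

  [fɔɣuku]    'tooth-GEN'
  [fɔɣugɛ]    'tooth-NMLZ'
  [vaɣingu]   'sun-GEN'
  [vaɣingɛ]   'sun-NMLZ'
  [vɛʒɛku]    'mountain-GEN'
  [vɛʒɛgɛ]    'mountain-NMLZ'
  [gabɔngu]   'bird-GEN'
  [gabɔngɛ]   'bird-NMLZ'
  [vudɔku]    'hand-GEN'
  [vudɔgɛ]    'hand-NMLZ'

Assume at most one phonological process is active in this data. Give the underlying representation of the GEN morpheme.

The GEN suffix surfaces as [-gu] and [-ku], depending on the final segment of the stem.
By contrast the NMLZ suffix keeps its initial [g] throughout — that segment must be underlying.
So the underlying form is /-ku/, and voiceless stops become voiced after a nasal.

/-ku/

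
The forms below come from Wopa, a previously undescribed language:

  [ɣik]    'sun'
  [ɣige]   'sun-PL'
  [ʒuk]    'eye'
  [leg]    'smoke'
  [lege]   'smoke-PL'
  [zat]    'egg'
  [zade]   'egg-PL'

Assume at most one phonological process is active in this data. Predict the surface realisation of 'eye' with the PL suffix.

[ʒuge]

The stem for 'sun' ends in [k] in [ɣik] but [g] in [ɣige].
The stem 'smoke' ([leg], [lege]) shows [g] unchanged in both environments, so [g] cannot be basic with [k] derived in isolation.
So /k/ is underlying, and a rule of intervocalic voicing — voiceless stops become voiced between vowels — gives [g].
The one attested form of 'eye', [ʒuk], shows underlying /ʒuk/. Applying the same rule between vowels gives [ʒuge].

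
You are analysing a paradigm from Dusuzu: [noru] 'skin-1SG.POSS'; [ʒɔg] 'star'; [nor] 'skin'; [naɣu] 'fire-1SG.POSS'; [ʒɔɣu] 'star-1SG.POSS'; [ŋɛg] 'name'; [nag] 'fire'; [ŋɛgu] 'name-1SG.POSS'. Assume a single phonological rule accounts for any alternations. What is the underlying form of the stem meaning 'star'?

The root 'star' surfaces as [ʒɔg] and [ʒɔɣu], with a stem-final [g] ~ [ɣ] alternation.
But 'name' keeps [g] in both environments ([ŋɛg], [ŋɛgu]), so there is no rule changing /g/ to [ɣ] before the 1SG.POSS suffix.
The underlying segment must be /ɣ/; voiced fricatives become stops word-finally, yielding [g] there.

/ʒɔɣ/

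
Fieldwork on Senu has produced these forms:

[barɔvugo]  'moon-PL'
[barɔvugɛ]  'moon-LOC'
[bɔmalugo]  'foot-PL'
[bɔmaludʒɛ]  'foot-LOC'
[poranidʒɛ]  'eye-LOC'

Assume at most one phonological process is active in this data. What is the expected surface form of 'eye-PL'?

[poranigo]

The stem for 'foot' ends in [g] in [bɔmalugo] but [dʒ] in [bɔmaludʒɛ].
But 'moon' keeps [g] in both environments ([barɔvugo], [barɔvugɛ]), so there is no rule changing /g/ to [dʒ] before the LOC suffix.
So /dʒ/ is underlying, and a rule of depalatalization — palato-alveolar /dʒ/ becomes [g] when no front vowel follows — gives [g].
From [poranidʒɛ] the stem 'eye' is /poranidʒ/; when no front vowel follows this yields [poranigo].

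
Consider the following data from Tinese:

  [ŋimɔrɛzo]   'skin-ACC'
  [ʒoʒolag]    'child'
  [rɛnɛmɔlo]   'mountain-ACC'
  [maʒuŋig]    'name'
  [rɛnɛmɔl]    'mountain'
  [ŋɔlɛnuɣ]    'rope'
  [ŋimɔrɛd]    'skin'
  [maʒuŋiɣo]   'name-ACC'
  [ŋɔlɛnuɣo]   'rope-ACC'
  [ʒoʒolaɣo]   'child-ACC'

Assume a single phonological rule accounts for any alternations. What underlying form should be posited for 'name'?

/maʒuŋig/

'name' shows [g] ~ [ɣ] at the end of the stem ([maʒuŋig] vs [maʒuŋiɣo]).
But 'rope' keeps [ɣ] in both environments ([ŋɔlɛnuɣ], [ŋɔlɛnuɣo]), so there is no rule changing /ɣ/ to [g] in isolation.
Therefore /g/ is basic and [ɣ] is derived by intervocalic spirantization (voiced stops become fricatives between vowels).
Hence 'name' is /maʒuŋig/ underlyingly.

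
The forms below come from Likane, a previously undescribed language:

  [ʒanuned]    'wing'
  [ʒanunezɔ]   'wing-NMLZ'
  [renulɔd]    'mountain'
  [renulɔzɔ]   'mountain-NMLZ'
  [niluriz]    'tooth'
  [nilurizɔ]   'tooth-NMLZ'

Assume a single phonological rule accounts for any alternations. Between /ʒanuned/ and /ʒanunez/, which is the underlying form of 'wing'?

/ʒanuned/

'wing' shows [d] ~ [z] at the end of the stem ([ʒanuned] vs [ʒanunezɔ]).
But 'tooth' keeps [z] in both environments ([niluriz], [nilurizɔ]), so there is no rule changing /z/ to [d] in isolation.
Therefore /d/ is basic and [z] is derived by intervocalic spirantization (voiced stops become fricatives between vowels).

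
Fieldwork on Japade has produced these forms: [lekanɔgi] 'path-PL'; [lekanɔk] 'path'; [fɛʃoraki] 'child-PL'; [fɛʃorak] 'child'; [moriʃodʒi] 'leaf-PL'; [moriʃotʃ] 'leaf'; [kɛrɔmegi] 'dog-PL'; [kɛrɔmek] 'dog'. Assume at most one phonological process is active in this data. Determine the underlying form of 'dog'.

In [kɛrɔmegi] and [kɛrɔmek] the final segment of 'dog' alternates: [g] ~ [k].
The stem 'child' ([fɛʃoraki], [fɛʃorak]) shows [k] unchanged in both environments, so [k] cannot be basic with [g] derived before the PL suffix.
The underlying segment must be /g/; voiced obstruents become voiceless word-finally, yielding [k] there.

/kɛrɔmeg/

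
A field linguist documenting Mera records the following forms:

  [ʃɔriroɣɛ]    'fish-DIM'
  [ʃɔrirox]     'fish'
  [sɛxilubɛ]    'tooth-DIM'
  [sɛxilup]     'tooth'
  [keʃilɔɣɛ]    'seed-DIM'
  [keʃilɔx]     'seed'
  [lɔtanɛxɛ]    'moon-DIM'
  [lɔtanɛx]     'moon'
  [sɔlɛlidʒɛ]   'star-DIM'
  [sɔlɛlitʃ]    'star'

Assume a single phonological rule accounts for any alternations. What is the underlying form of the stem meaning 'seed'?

'seed' shows [ɣ] ~ [x] at the end of the stem ([keʃilɔɣɛ] vs [keʃilɔx]).
Compare 'moon', with invariant [x] in [lɔtanɛxɛ] and [lɔtanɛx]: an analysis with underlying /x/ and a rule producing [ɣ] before the DIM suffix would wrongly predict alternation here too.
Therefore /ɣ/ is basic and [x] is derived by word-final obstruent devoicing (voiced obstruents become voiceless word-finally).

/keʃilɔɣ/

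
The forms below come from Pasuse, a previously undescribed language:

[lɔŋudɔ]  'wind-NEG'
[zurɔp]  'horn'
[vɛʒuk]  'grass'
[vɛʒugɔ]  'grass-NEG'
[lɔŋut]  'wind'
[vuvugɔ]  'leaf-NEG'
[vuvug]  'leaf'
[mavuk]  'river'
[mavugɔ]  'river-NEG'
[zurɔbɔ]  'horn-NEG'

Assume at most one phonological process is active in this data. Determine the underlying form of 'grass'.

/vɛʒuk/

In [vɛʒugɔ] and [vɛʒuk] the final segment of 'grass' alternates: [g] ~ [k].
The stem 'leaf' ([vuvugɔ], [vuvug]) shows [g] unchanged in both environments, so [g] cannot be basic with [k] derived in isolation.
Therefore /k/ is basic and [g] is derived by intervocalic voicing (voiceless stops become voiced between vowels).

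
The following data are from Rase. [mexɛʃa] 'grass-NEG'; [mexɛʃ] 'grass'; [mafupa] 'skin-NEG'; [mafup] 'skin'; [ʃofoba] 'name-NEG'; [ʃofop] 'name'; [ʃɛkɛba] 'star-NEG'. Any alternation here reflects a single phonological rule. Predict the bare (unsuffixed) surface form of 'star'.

The root 'name' surfaces as [ʃofoba] and [ʃofop], with a stem-final [b] ~ [p] alternation.
Compare 'skin', with invariant [p] in [mafupa] and [mafup]: an analysis with underlying /p/ and a rule producing [b] before the NEG suffix would wrongly predict alternation here too.
So /b/ is underlying, and a rule of word-final obstruent devoicing — voiced obstruents become voiceless word-finally — gives [p].
From [ʃɛkɛba] the stem 'star' is /ʃɛkɛb/; word-finally this yields [ʃɛkɛp].

[ʃɛkɛp]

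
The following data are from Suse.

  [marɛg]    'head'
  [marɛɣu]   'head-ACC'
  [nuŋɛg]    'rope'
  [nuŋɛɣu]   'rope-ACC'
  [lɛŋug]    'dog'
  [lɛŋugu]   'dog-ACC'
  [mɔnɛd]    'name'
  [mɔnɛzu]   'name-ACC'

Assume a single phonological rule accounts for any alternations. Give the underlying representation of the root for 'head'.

The root 'head' surfaces as [marɛg] and [marɛɣu], with a stem-final [g] ~ [ɣ] alternation.
Compare 'dog', with invariant [g] in [lɛŋug] and [lɛŋugu]: an analysis with underlying /g/ and a rule producing [ɣ] before the ACC suffix would wrongly predict alternation here too.
Therefore /ɣ/ is basic and [g] is derived by word-final hardening (voiced fricatives become stops word-finally).
Hence 'head' is /marɛɣ/ underlyingly.

/marɛɣ/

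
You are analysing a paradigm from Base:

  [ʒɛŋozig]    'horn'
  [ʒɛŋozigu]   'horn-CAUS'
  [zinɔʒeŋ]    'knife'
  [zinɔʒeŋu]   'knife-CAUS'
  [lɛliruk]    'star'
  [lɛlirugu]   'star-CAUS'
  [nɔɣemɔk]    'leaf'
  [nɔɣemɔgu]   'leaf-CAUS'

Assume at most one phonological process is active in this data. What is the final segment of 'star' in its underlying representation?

/k/

'star' shows [k] ~ [g] at the end of the stem ([lɛliruk] vs [lɛlirugu]).
If /g/ were underlying and a rule turned it into [k] in isolation, 'horn' would also alternate; but it has [g] in both [ʒɛŋozig] and [ʒɛŋozigu].
The alternation reflects intervocalic voicing: voiceless stops become voiced between vowels. /k/ is underlying.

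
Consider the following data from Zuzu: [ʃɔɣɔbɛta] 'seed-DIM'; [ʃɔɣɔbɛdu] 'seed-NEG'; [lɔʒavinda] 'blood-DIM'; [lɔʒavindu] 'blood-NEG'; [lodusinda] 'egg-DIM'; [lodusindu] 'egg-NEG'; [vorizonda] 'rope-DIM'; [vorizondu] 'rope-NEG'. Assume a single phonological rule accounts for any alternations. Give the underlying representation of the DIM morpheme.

/-ta/

The DIM morpheme has two allomorphs, [-da] and [-ta].
By contrast the NEG suffix keeps its initial [d] throughout — that segment must be underlying.
So the underlying form is /-ta/, and voiceless stops become voiced after a nasal.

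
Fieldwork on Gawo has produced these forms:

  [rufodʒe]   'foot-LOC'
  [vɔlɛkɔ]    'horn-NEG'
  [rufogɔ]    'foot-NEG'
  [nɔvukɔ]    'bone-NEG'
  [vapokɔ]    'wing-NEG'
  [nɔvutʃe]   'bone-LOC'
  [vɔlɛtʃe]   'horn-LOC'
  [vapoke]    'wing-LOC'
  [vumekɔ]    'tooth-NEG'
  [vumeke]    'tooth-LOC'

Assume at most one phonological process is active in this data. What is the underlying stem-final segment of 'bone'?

The root 'bone' surfaces as [nɔvutʃe] and [nɔvukɔ], with a stem-final [tʃ] ~ [k] alternation.
If /k/ were underlying and a rule turned it into [tʃ] before the LOC suffix, 'wing' would also alternate; but it has [k] in both [vapoke] and [vapokɔ].
So /tʃ/ is underlying, and a rule of depalatalization — palato-alveolar /tʃ/ and /dʒ/ become [k] and [g] when no front vowel follows — gives [k].

/tʃ/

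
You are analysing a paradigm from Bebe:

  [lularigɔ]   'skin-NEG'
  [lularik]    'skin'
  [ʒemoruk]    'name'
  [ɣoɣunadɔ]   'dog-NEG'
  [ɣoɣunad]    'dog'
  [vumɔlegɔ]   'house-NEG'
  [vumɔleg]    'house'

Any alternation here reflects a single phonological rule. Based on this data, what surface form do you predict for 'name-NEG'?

[ʒemorugɔ]

In [lularigɔ] and [lularik] the final segment of 'skin' alternates: [g] ~ [k].
Compare 'house', with invariant [g] in [vumɔlegɔ] and [vumɔleg]: an analysis with underlying /g/ and a rule producing [k] in isolation would wrongly predict alternation here too.
Therefore /k/ is basic and [g] is derived by intervocalic voicing (voiceless stops become voiced between vowels).
The one attested form of 'name', [ʒemoruk], shows underlying /ʒemoruk/. Applying the same rule between vowels gives [ʒemorugɔ].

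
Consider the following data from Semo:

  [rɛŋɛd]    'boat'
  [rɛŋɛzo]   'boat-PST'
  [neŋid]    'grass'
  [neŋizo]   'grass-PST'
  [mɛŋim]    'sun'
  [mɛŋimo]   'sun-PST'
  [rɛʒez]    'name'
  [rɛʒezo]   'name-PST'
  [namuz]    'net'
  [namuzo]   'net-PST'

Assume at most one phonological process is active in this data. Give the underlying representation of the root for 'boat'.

/rɛŋɛd/

The root 'boat' surfaces as [rɛŋɛd] and [rɛŋɛzo], with a stem-final [d] ~ [z] alternation.
If /z/ were underlying and a rule turned it into [d] in isolation, 'name' would also alternate; but it has [z] in both [rɛʒez] and [rɛʒezo].
The underlying segment must be /d/; voiced stops become fricatives between vowels, yielding [z] there.
Hence 'boat' is /rɛŋɛd/ underlyingly.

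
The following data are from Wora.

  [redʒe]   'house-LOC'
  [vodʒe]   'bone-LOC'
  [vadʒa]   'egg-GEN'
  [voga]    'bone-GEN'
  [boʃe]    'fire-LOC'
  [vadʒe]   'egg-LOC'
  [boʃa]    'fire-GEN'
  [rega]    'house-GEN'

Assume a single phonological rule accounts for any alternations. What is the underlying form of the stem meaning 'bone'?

'bone' shows [g] ~ [dʒ] at the end of the stem ([voga] vs [vodʒe]).
The stem 'egg' ([vadʒa], [vadʒe]) shows [dʒ] unchanged in both environments, so [dʒ] cannot be basic with [g] derived before the GEN suffix.
So /g/ is underlying, and a rule of palatalization before a front vowel — /g/ becomes palato-alveolar [dʒ] before a front vowel — gives [dʒ].

/vog/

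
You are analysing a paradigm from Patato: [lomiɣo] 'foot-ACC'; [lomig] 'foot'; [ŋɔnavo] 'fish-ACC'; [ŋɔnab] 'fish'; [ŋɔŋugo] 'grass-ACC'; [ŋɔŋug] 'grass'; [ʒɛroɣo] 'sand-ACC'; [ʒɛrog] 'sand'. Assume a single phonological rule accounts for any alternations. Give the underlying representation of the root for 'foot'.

'foot' shows [ɣ] ~ [g] at the end of the stem ([lomiɣo] vs [lomig]).
Compare 'grass', with invariant [g] in [ŋɔŋugo] and [ŋɔŋug]: an analysis with underlying /g/ and a rule producing [ɣ] before the ACC suffix would wrongly predict alternation here too.
The alternation reflects word-final hardening: voiced fricatives become stops word-finally. /ɣ/ is underlying.

/lomiɣ/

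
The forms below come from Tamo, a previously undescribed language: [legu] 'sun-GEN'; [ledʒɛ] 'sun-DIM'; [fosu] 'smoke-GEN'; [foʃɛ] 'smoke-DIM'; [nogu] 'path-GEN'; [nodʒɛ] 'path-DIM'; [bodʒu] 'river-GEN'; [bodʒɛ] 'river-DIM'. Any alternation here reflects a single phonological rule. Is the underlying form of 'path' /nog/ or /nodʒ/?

/nog/

The stem for 'path' ends in [g] in [nogu] but [dʒ] in [nodʒɛ].
But 'river' keeps [dʒ] in both environments ([bodʒu], [bodʒɛ]), so there is no rule changing /dʒ/ to [g] before the GEN suffix.
The alternation reflects palatalization before a front vowel: /g/ and /s/ become palato-alveolar [dʒ] and [ʃ] before a front vowel. /g/ is underlying.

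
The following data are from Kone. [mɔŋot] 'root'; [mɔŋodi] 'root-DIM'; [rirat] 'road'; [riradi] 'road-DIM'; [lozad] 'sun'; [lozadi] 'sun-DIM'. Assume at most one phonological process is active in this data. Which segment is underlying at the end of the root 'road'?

The root 'road' surfaces as [rirat] and [riradi], with a stem-final [t] ~ [d] alternation.
Compare 'sun', with invariant [d] in [lozad] and [lozadi]: an analysis with underlying /d/ and a rule producing [t] in isolation would wrongly predict alternation here too.
The alternation reflects intervocalic voicing: voiceless stops become voiced between vowels. /t/ is underlying.

/t/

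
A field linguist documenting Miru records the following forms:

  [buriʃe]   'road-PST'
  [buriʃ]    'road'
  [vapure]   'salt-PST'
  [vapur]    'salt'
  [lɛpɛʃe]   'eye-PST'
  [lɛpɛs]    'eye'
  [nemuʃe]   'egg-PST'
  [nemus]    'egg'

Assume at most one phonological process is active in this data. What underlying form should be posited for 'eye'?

/lɛpɛs/

'eye' shows [ʃ] ~ [s] at the end of the stem ([lɛpɛʃe] vs [lɛpɛs]).
The stem 'road' ([buriʃe], [buriʃ]) shows [ʃ] unchanged in both environments, so [ʃ] cannot be basic with [s] derived in isolation.
The underlying segment must be /s/; /s/ becomes palato-alveolar [ʃ] before a front vowel, yielding [ʃ] there.
The underlying form of 'eye' is therefore /lɛpɛs/.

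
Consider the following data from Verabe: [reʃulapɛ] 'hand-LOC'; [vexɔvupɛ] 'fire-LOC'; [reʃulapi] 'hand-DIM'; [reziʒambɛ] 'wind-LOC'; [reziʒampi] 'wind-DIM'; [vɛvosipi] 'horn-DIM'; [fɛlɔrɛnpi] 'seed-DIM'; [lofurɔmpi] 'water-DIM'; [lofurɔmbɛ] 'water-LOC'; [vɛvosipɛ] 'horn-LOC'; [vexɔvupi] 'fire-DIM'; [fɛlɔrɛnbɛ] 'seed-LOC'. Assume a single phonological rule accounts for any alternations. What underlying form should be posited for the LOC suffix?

/-bɛ/

The LOC suffix surfaces as [-bɛ] and [-pɛ], depending on the final segment of the stem.
The DIM suffix, which begins with [p], is invariant after every stem; so [p] is not altered by any rule here.
So the underlying form is /-bɛ/, and voiced stops become voiceless after a vowel.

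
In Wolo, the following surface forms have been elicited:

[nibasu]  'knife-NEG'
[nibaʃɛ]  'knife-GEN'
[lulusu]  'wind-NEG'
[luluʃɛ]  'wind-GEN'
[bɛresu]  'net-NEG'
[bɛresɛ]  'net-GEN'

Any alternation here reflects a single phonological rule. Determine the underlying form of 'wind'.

The root 'wind' surfaces as [lulusu] and [luluʃɛ], with a stem-final [s] ~ [ʃ] alternation.
But 'net' keeps [s] in both environments ([bɛresu], [bɛresɛ]), so there is no rule changing /s/ to [ʃ] before the GEN suffix.
Therefore /ʃ/ is basic and [s] is derived by depalatalization (palato-alveolar /ʃ/ becomes [s] when no front vowel follows).

/luluʃ/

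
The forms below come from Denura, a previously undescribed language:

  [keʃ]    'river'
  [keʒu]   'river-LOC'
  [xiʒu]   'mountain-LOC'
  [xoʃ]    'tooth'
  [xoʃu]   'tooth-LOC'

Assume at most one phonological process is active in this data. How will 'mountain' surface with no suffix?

[xiʃ]

In [keʃ] and [keʒu] the final segment of 'river' alternates: [ʃ] ~ [ʒ].
Compare 'tooth', with invariant [ʃ] in [xoʃ] and [xoʃu]: an analysis with underlying /ʃ/ and a rule producing [ʒ] before the LOC suffix would wrongly predict alternation here too.
The underlying segment must be /ʒ/; voiced obstruents become voiceless word-finally, yielding [ʃ] there.
From [xiʒu] the stem 'mountain' is /xiʒ/; word-finally this yields [xiʃ].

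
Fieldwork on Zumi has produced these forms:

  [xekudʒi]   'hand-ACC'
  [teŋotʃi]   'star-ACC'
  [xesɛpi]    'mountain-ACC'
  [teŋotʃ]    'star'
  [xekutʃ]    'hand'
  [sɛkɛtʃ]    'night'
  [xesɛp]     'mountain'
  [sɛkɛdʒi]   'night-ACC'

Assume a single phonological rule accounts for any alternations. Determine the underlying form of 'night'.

In [sɛkɛtʃ] and [sɛkɛdʒi] the final segment of 'night' alternates: [tʃ] ~ [dʒ].
The stem 'star' ([teŋotʃ], [teŋotʃi]) shows [tʃ] unchanged in both environments, so [tʃ] cannot be basic with [dʒ] derived before the ACC suffix.
The underlying segment must be /dʒ/; voiced obstruents become voiceless word-finally, yielding [tʃ] there.

/sɛkɛdʒ/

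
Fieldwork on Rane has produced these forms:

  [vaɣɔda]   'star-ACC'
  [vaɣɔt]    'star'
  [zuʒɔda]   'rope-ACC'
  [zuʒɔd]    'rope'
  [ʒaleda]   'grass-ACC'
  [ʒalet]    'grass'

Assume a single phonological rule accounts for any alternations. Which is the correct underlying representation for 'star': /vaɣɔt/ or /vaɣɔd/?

/vaɣɔt/

The stem for 'star' ends in [d] in [vaɣɔda] but [t] in [vaɣɔt].
But 'rope' keeps [d] in both environments ([zuʒɔda], [zuʒɔd]), so there is no rule changing /d/ to [t] in isolation.
The alternation reflects intervocalic voicing: voiceless stops become voiced between vowels. /t/ is underlying.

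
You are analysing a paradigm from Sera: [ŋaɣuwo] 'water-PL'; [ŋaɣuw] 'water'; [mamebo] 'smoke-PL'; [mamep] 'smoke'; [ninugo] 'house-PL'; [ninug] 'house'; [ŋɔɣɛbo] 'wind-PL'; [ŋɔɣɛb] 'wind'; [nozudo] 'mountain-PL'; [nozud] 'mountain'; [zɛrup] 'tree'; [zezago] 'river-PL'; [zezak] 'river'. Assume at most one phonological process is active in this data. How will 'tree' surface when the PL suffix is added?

The root 'smoke' surfaces as [mamebo] and [mamep], with a stem-final [b] ~ [p] alternation.
But 'wind' keeps [b] in both environments ([ŋɔɣɛbo], [ŋɔɣɛb]), so there is no rule changing /b/ to [p] in isolation.
The alternation reflects intervocalic voicing: voiceless stops become voiced between vowels. /p/ is underlying.
The one attested form of 'tree', [zɛrup], shows underlying /zɛrup/. Applying the same rule between vowels gives [zɛrubo].

[zɛrubo]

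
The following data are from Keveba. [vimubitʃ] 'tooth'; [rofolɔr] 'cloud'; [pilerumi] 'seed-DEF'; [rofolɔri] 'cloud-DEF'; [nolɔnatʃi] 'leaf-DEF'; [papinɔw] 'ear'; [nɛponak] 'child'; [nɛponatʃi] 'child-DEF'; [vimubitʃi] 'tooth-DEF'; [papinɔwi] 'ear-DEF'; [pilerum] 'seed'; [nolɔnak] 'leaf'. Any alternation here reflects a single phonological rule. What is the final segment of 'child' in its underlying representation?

/k/

In [nɛponak] and [nɛponatʃi] the final segment of 'child' alternates: [k] ~ [tʃ].
The stem 'tooth' ([vimubitʃ], [vimubitʃi]) shows [tʃ] unchanged in both environments, so [tʃ] cannot be basic with [k] derived in isolation.
Therefore /k/ is basic and [tʃ] is derived by palatalization before a front vowel (/k/ becomes palato-alveolar [tʃ] before a front vowel).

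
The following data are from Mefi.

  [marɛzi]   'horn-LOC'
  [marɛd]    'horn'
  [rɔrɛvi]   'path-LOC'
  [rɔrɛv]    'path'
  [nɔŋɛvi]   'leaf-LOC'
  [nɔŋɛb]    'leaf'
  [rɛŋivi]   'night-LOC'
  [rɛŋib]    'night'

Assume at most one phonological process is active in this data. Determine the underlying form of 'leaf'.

/nɔŋɛb/

The stem for 'leaf' ends in [v] in [nɔŋɛvi] but [b] in [nɔŋɛb].
But 'path' keeps [v] in both environments ([rɔrɛvi], [rɔrɛv]), so there is no rule changing /v/ to [b] in isolation.
The alternation reflects intervocalic spirantization: voiced stops become fricatives between vowels. /b/ is underlying.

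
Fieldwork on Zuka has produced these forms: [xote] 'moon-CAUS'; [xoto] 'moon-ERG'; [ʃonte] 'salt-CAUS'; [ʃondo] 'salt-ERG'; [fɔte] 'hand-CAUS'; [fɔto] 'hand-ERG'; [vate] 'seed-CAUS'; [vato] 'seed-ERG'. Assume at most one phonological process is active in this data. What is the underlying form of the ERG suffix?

The ERG suffix surfaces as [-do] and [-to], depending on the final segment of the stem.
By contrast the CAUS suffix keeps its initial [t] throughout — that segment must be underlying.
The ERG suffix is therefore /-do/ underlyingly, with post-vocalic devoicing: voiced stops become voiceless after a vowel.

/-do/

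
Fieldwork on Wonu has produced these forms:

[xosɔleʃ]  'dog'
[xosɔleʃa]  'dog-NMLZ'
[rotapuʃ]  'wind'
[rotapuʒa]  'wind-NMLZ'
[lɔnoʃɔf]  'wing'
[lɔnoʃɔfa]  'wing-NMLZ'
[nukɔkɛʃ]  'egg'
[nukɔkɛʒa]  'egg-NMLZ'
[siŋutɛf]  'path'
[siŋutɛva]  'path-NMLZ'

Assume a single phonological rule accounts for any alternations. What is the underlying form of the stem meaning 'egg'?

'egg' shows [ʃ] ~ [ʒ] at the end of the stem ([nukɔkɛʃ] vs [nukɔkɛʒa]).
But 'dog' keeps [ʃ] in both environments ([xosɔleʃ], [xosɔleʃa]), so there is no rule changing /ʃ/ to [ʒ] before the NMLZ suffix.
The alternation reflects word-final obstruent devoicing: voiced obstruents become voiceless word-finally. /ʒ/ is underlying.
So 'egg' = /nukɔkɛʒ/.

/nukɔkɛʒ/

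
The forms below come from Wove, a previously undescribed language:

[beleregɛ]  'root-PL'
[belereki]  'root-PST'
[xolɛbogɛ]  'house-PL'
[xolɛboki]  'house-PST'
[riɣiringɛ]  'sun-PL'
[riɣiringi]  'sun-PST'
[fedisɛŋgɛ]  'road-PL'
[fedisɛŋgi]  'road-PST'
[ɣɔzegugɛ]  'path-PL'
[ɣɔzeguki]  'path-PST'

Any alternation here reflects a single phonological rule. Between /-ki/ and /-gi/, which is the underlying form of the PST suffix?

/-ki/

The PST suffix surfaces as [-gi] and [-ki], depending on the final segment of the stem.
The PL suffix, which begins with [g], is invariant after every stem; so [g] is not altered by any rule here.
The PST suffix is therefore /-ki/ underlyingly, with post-nasal voicing: voiceless stops become voiced after a nasal.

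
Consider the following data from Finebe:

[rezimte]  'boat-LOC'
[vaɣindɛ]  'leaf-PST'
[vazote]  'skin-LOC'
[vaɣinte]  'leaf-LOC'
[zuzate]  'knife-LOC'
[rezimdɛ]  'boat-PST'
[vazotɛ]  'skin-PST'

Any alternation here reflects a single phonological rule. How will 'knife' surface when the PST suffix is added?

[zuzatɛ]

The PST suffix surfaces as [-dɛ] and [-tɛ], depending on the final segment of the stem.
The LOC suffix, which begins with [t], is invariant after every stem; so [t] is not altered by any rule here.
The PST suffix is therefore /-dɛ/ underlyingly, with post-vocalic devoicing: voiced stops become voiceless after a vowel.
After 'knife', which ends in a vowel, the suffix surfaces as [-tɛ], giving [zuzatɛ].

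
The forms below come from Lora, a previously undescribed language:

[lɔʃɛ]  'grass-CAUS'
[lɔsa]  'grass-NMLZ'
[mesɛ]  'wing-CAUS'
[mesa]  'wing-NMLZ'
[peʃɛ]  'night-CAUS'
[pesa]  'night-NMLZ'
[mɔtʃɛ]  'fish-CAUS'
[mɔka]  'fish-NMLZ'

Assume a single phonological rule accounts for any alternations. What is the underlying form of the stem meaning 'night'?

'night' shows [ʃ] ~ [s] at the end of the stem ([peʃɛ] vs [pesa]).
The stem 'wing' ([mesɛ], [mesa]) shows [s] unchanged in both environments, so [s] cannot be basic with [ʃ] derived before the CAUS suffix.
The alternation reflects depalatalization: palato-alveolar /tʃ/ and /ʃ/ become [k] and [s] when no front vowel follows. /ʃ/ is underlying.

/peʃ/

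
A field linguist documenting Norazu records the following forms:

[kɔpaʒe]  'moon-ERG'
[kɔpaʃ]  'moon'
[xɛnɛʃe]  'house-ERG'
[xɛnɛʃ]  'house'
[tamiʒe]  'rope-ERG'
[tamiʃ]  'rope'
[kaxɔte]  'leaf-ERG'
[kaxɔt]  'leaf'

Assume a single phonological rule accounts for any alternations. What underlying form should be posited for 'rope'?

/tamiʒ/

The stem for 'rope' ends in [ʒ] in [tamiʒe] but [ʃ] in [tamiʃ].
Compare 'house', with invariant [ʃ] in [xɛnɛʃe] and [xɛnɛʃ]: an analysis with underlying /ʃ/ and a rule producing [ʒ] before the ERG suffix would wrongly predict alternation here too.
So /ʒ/ is underlying, and a rule of word-final obstruent devoicing — voiced obstruents become voiceless word-finally — gives [ʃ].
The underlying form of 'rope' is therefore /tamiʒ/.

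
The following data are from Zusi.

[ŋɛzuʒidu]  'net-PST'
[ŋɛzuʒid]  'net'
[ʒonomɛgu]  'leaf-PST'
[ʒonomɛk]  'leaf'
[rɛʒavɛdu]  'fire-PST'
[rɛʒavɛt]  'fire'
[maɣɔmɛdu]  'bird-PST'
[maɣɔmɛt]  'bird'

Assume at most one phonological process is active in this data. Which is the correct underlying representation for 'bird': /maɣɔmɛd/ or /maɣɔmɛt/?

/maɣɔmɛt/

The stem for 'bird' ends in [d] in [maɣɔmɛdu] but [t] in [maɣɔmɛt].
Compare 'net', with invariant [d] in [ŋɛzuʒidu] and [ŋɛzuʒid]: an analysis with underlying /d/ and a rule producing [t] in isolation would wrongly predict alternation here too.
The alternation reflects intervocalic voicing: voiceless stops become voiced between vowels. /t/ is underlying.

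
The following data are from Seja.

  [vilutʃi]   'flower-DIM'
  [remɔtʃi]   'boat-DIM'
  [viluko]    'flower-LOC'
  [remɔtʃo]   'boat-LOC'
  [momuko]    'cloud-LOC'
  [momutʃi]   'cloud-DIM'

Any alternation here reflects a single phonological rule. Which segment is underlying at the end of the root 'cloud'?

/k/

In [momutʃi] and [momuko] the final segment of 'cloud' alternates: [tʃ] ~ [k].
But 'boat' keeps [tʃ] in both environments ([remɔtʃi], [remɔtʃo]), so there is no rule changing /tʃ/ to [k] before the LOC suffix.
So /k/ is underlying, and a rule of palatalization before a front vowel — /k/ becomes palato-alveolar [tʃ] before a front vowel — gives [tʃ].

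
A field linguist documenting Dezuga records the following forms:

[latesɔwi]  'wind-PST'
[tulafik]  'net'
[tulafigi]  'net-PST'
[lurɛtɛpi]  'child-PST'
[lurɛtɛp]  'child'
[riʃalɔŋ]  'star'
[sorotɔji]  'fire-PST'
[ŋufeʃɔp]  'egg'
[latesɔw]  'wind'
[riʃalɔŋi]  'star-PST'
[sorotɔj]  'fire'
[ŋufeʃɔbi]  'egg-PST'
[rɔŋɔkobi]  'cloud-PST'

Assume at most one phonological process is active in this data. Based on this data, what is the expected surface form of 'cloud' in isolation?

[rɔŋɔkop]

The root 'egg' surfaces as [ŋufeʃɔbi] and [ŋufeʃɔp], with a stem-final [b] ~ [p] alternation.
If /p/ were underlying and a rule turned it into [b] before the PST suffix, 'child' would also alternate; but it has [p] in both [lurɛtɛpi] and [lurɛtɛp].
So /b/ is underlying, and a rule of word-final obstruent devoicing — voiced obstruents become voiceless word-finally — gives [p].
From [rɔŋɔkobi] the stem 'cloud' is /rɔŋɔkob/; word-finally this yields [rɔŋɔkop].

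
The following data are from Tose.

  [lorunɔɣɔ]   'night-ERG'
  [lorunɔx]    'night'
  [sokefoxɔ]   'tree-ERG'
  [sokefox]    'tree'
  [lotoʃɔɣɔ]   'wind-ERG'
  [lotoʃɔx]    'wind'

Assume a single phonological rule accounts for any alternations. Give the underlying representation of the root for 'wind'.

/lotoʃɔɣ/

In [lotoʃɔɣɔ] and [lotoʃɔx] the final segment of 'wind' alternates: [ɣ] ~ [x].
The stem 'tree' ([sokefoxɔ], [sokefox]) shows [x] unchanged in both environments, so [x] cannot be basic with [ɣ] derived before the ERG suffix.
The alternation reflects word-final obstruent devoicing: voiced obstruents become voiceless word-finally. /ɣ/ is underlying.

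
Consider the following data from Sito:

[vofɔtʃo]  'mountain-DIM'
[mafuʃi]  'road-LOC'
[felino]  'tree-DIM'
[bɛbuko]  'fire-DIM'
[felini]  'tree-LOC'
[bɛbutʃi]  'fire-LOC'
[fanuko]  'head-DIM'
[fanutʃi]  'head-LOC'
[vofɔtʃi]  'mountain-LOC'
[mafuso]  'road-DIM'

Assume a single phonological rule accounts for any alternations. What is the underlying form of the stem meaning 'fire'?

'fire' shows [k] ~ [tʃ] at the end of the stem ([bɛbuko] vs [bɛbutʃi]).
Compare 'mountain', with invariant [tʃ] in [vofɔtʃo] and [vofɔtʃi]: an analysis with underlying /tʃ/ and a rule producing [k] before the DIM suffix would wrongly predict alternation here too.
The alternation reflects palatalization before a front vowel: /k/ and /s/ become palato-alveolar [tʃ] and [ʃ] before a front vowel. /k/ is underlying.

/bɛbuk/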